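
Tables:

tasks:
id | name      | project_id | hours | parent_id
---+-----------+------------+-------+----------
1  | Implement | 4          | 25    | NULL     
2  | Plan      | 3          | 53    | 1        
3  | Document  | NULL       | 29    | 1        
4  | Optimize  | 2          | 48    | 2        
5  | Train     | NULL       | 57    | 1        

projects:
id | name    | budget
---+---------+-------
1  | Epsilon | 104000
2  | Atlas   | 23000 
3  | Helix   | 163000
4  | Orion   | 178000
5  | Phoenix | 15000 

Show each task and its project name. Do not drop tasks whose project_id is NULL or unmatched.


LEFT JOIN keeps every row from tasks (the left table); where project_id has no match in projects, the project columns become NULL. Walk through each task:
  - task 1 (Implement): project_id=4 -> matches Orion
  - task 2 (Plan): project_id=3 -> matches Helix
  - task 3 (Document): project_id=NULL, no match -> kept with NULL
  - task 4 (Optimize): project_id=2 -> matches Atlas
  - task 5 (Train): project_id=NULL, no match -> kept with NULL
All 5 rows appear; 2 have NULL project.

SQL:
SELECT a.name, b.name AS project
FROM tasks a
LEFT JOIN projects b ON a.project_id = b.id

Result:
name      | project
----------+--------
Implement | Orion  
Plan      | Helix  
Document  | NULL   
Optimize  | Atlas  
Train     | NULL   


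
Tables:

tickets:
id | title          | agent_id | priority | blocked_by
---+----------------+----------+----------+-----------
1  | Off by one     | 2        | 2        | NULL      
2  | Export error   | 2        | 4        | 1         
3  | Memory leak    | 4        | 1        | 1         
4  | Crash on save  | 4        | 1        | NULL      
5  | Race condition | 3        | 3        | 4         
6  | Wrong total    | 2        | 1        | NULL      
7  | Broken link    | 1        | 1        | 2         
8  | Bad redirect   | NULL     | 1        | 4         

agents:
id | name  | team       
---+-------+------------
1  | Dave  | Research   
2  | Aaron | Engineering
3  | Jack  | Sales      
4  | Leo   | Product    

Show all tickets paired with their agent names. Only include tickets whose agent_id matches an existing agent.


INNER JOIN keeps only tickets rows whose agent_id matches an id in agents. Walk through each ticket:
  - ticket 1 (Off by one): agent_id=2 -> matches Aaron
  - ticket 2 (Export error): agent_id=2 -> matches Aaron
  - ticket 3 (Memory leak): agent_id=4 -> matches Leo
  - ticket 4 (Crash on save): agent_id=4 -> matches Leo
  - ticket 5 (Race condition): agent_id=3 -> matches Jack
  - ticket 6 (Wrong total): agent_id=2 -> matches Aaron
  - ticket 7 (Broken link): agent_id=1 -> matches Dave
  - ticket 8 (Bad redirect): agent_id=NULL, no match -> dropped
So 1 of 8 rows is dropped.

SQL:
SELECT a.title, b.name AS agent
FROM tickets a
INNER JOIN agents b ON a.agent_id = b.id

Result:
title          | agent
---------------+------
Off by one     | Aaron
Export error   | Aaron
Memory leak    | Leo  
Crash on save  | Leo  
Race condition | Jack 
Wrong total    | Aaron
Broken link    | Dave 


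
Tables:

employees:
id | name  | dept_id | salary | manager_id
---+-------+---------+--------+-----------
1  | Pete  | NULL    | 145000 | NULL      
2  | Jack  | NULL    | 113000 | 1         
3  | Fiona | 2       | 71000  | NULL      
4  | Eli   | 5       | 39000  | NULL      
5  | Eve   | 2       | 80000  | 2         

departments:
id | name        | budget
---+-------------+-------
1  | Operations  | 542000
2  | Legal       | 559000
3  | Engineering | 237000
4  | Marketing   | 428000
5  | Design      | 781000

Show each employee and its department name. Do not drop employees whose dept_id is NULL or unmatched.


LEFT JOIN keeps every row from employees (the left table); where dept_id has no match in departments, the department columns become NULL. Walk through each employee:
  - employee 1 (Pete): dept_id=NULL, no match -> kept with NULL
  - employee 2 (Jack): dept_id=NULL, no match -> kept with NULL
  - employee 3 (Fiona): dept_id=2 -> matches Legal
  - employee 4 (Eli): dept_id=5 -> matches Design
  - employee 5 (Eve): dept_id=2 -> matches Legal
All 5 rows appear; 2 have NULL department.

SQL:
SELECT a.name, b.name AS department
FROM employees a
LEFT JOIN departments b ON a.dept_id = b.id

Result:
name  | department
------+-----------
Pete  | NULL      
Jack  | NULL      
Fiona | Legal     
Eli   | Design    
Eve   | Legal     


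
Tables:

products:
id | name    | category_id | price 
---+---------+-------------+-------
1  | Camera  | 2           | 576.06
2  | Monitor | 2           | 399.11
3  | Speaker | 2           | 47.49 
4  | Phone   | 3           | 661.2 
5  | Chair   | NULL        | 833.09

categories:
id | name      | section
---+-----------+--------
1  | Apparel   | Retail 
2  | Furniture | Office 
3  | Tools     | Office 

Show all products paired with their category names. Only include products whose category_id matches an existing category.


INNER JOIN keeps only products rows whose category_id matches an id in categories. Walk through each product:
  - product 1 (Camera): category_id=2 -> matches Furniture
  - product 2 (Monitor): category_id=2 -> matches Furniture
  - product 3 (Speaker): category_id=2 -> matches Furniture
  - product 4 (Phone): category_id=3 -> matches Tools
  - product 5 (Chair): category_id=NULL, no match -> dropped
So 1 of 5 rows is dropped.

SQL:
SELECT a.name, b.name AS category
FROM products a
INNER JOIN categories b ON a.category_id = b.id

Result:
name    | category 
--------+----------
Camera  | Furniture
Monitor | Furniture
Speaker | Furniture
Phone   | Tools    


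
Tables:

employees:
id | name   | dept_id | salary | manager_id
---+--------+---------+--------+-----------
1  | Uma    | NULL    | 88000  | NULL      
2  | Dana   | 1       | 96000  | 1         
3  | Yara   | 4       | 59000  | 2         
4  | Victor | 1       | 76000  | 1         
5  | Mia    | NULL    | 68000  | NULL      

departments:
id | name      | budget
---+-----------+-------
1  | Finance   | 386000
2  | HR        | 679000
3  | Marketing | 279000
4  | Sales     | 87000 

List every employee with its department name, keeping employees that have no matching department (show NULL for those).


LEFT JOIN keeps every row from employees (the left table); where dept_id has no match in departments, the department columns become NULL. Walk through each employee:
  - employee 1 (Uma): dept_id=NULL, no match -> kept with NULL
  - employee 2 (Dana): dept_id=1 -> matches Finance
  - employee 3 (Yara): dept_id=4 -> matches Sales
  - employee 4 (Victor): dept_id=1 -> matches Finance
  - employee 5 (Mia): dept_id=NULL, no match -> kept with NULL
All 5 rows appear; 2 have NULL department.

SQL:
SELECT a.name, b.name AS department
FROM employees a
LEFT JOIN departments b ON a.dept_id = b.id

Result:
name   | department
-------+-----------
Uma    | NULL      
Dana   | Finance   
Yara   | Sales     
Victor | Finance   
Mia    | NULL      


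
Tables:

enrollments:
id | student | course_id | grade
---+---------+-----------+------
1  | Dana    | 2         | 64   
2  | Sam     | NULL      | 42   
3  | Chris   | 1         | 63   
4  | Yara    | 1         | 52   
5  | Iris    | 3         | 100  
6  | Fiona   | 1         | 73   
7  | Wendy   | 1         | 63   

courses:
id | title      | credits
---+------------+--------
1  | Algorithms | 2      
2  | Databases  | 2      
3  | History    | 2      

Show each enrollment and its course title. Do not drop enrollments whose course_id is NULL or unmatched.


LEFT JOIN keeps every row from enrollments (the left table); where course_id has no match in courses, the course columns become NULL. Walk through each enrollment:
  - enrollment 1 (Dana): course_id=2 -> matches Databases
  - enrollment 2 (Sam): course_id=NULL, no match -> kept with NULL
  - enrollment 3 (Chris): course_id=1 -> matches Algorithms
  - enrollment 4 (Yara): course_id=1 -> matches Algorithms
  - enrollment 5 (Iris): course_id=3 -> matches History
  - enrollment 6 (Fiona): course_id=1 -> matches Algorithms
  - enrollment 7 (Wendy): course_id=1 -> matches Algorithms
All 7 rows appear; 1 has NULL course.

SQL:
SELECT a.student, b.title AS course
FROM enrollments a
LEFT JOIN courses b ON a.course_id = b.id

Result:
student | course    
--------+-----------
Dana    | Databases 
Sam     | NULL      
Chris   | Algorithms
Yara    | Algorithms
Iris    | History   
Fiona   | Algorithms
Wendy   | Algorithms


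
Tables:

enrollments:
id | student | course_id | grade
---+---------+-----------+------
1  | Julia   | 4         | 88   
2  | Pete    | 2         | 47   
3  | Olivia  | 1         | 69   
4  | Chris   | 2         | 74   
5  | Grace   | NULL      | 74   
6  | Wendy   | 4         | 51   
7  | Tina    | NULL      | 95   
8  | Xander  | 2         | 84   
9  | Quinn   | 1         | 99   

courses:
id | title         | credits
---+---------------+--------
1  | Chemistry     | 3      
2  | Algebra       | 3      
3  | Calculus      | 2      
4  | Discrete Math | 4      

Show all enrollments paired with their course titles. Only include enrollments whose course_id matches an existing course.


INNER JOIN keeps only enrollments rows whose course_id matches an id in courses. Walk through each enrollment:
  - enrollment 1 (Julia): course_id=4 -> matches Discrete Math
  - enrollment 2 (Pete): course_id=2 -> matches Algebra
  - enrollment 3 (Olivia): course_id=1 -> matches Chemistry
  - enrollment 4 (Chris): course_id=2 -> matches Algebra
  - enrollment 5 (Grace): course_id=NULL, no match -> dropped
  - enrollment 6 (Wendy): course_id=4 -> matches Discrete Math
  - enrollment 7 (Tina): course_id=NULL, no match -> dropped
  - enrollment 8 (Xander): course_id=2 -> matches Algebra
  - enrollment 9 (Quinn): course_id=1 -> matches Chemistry
So 2 of 9 rows are dropped.

SQL:
SELECT a.student, b.title AS course
FROM enrollments a
INNER JOIN courses b ON a.course_id = b.id

Result:
student | course       
--------+--------------
Julia   | Discrete Math
Pete    | Algebra      
Olivia  | Chemistry    
Chris   | Algebra      
Wendy   | Discrete Math
Xander  | Algebra      
Quinn   | Chemistry    


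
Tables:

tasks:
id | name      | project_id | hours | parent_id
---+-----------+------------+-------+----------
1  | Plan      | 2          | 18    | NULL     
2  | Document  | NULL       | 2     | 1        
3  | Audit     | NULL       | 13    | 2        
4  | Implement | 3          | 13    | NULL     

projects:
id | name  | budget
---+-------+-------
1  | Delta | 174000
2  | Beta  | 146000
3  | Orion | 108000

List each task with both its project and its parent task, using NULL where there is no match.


Two LEFT JOINs from the same base table tasks: one to projects via project_id, one to tasks itself via parent_id. Both are LEFT so every task is preserved.
Match against projects:
  - task 1 (Plan): project_id=2 -> matches Beta
  - task 2 (Document): project_id=NULL, no match -> kept with NULL
  - task 3 (Audit): project_id=NULL, no match -> kept with NULL
  - task 4 (Implement): project_id=3 -> matches Orion
Match against tasks (self):
  - task 1 (Plan): parent_id=NULL -> NULL
  - task 2 (Document): parent_id=1 -> Plan
  - task 3 (Audit): parent_id=2 -> Document
  - task 4 (Implement): parent_id=NULL -> NULL

SQL:
SELECT a.name, b.name AS project, c.name AS parent
FROM tasks a
LEFT JOIN projects b ON a.project_id = b.id
LEFT JOIN tasks c ON a.parent_id = c.id

Result:
name      | project | parent  
----------+---------+---------
Plan      | Beta    | NULL    
Document  | NULL    | Plan    
Audit     | NULL    | Document
Implement | Orion   | NULL    


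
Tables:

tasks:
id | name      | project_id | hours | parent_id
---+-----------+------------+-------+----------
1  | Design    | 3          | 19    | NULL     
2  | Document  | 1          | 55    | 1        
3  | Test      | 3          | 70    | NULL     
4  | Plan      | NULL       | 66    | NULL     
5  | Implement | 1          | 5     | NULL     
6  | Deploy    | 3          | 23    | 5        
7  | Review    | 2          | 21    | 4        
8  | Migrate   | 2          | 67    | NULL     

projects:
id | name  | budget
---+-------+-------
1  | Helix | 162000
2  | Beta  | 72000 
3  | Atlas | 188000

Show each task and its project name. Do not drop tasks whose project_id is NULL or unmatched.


LEFT JOIN keeps every row from tasks (the left table); where project_id has no match in projects, the project columns become NULL. Walk through each task:
  - task 1 (Design): project_id=3 -> matches Atlas
  - task 2 (Document): project_id=1 -> matches Helix
  - task 3 (Test): project_id=3 -> matches Atlas
  - task 4 (Plan): project_id=NULL, no match -> kept with NULL
  - task 5 (Implement): project_id=1 -> matches Helix
  - task 6 (Deploy): project_id=3 -> matches Atlas
  - task 7 (Review): project_id=2 -> matches Beta
  - task 8 (Migrate): project_id=2 -> matches Beta
All 8 rows appear; 1 has NULL project.

SQL:
SELECT a.name, b.name AS project
FROM tasks a
LEFT JOIN projects b ON a.project_id = b.id

Result:
name      | project
----------+--------
Design    | Atlas  
Document  | Helix  
Test      | Atlas  
Plan      | NULL   
Implement | Helix  
Deploy    | Atlas  
Review    | Beta   
Migrate   | Beta   


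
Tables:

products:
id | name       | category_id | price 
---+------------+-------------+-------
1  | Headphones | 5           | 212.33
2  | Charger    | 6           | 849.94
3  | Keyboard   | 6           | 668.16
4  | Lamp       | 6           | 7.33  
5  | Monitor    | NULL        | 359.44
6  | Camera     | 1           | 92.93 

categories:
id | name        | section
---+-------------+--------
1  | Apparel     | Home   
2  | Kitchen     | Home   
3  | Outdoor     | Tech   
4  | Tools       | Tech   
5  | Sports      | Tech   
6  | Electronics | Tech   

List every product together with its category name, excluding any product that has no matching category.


INNER JOIN keeps only products rows whose category_id matches an id in categories. Walk through each product:
  - product 1 (Headphones): category_id=5 -> matches Sports
  - product 2 (Charger): category_id=6 -> matches Electronics
  - product 3 (Keyboard): category_id=6 -> matches Electronics
  - product 4 (Lamp): category_id=6 -> matches Electronics
  - product 5 (Monitor): category_id=NULL, no match -> dropped
  - product 6 (Camera): category_id=1 -> matches Apparel
So 1 of 6 rows is dropped.

SQL:
SELECT a.name, b.name AS category
FROM products a
INNER JOIN categories b ON a.category_id = b.id

Result:
name       | category   
-----------+------------
Headphones | Sports     
Charger    | Electronics
Keyboard   | Electronics
Lamp       | Electronics
Camera     | Apparel    


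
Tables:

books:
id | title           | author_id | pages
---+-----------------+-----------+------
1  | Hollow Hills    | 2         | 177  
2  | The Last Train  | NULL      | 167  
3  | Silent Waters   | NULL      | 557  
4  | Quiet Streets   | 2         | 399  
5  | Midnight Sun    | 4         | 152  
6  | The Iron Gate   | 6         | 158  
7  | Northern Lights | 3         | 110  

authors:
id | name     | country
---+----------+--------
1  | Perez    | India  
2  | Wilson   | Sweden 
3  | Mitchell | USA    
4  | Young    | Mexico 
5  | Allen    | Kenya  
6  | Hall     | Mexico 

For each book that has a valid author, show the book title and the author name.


INNER JOIN keeps only books rows whose author_id matches an id in authors. Walk through each book:
  - book 1 (Hollow Hills): author_id=2 -> matches Wilson
  - book 2 (The Last Train): author_id=NULL, no match -> dropped
  - book 3 (Silent Waters): author_id=NULL, no match -> dropped
  - book 4 (Quiet Streets): author_id=2 -> matches Wilson
  - book 5 (Midnight Sun): author_id=4 -> matches Young
  - book 6 (The Iron Gate): author_id=6 -> matches Hall
  - book 7 (Northern Lights): author_id=3 -> matches Mitchell
So 2 of 7 rows are dropped.

SQL:
SELECT a.title, b.name AS author
FROM books a
INNER JOIN authors b ON a.author_id = b.id

Result:
title           | author  
----------------+---------
Hollow Hills    | Wilson  
Quiet Streets   | Wilson  
Midnight Sun    | Young   
The Iron Gate   | Hall    
Northern Lights | Mitchell


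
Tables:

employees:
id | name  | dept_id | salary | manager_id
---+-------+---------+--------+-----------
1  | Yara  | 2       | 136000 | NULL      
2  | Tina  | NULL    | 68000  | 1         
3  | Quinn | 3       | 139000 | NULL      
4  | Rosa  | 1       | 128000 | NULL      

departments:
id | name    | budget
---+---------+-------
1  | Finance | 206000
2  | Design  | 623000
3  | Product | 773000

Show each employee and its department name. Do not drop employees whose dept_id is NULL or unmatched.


LEFT JOIN keeps every row from employees (the left table); where dept_id has no match in departments, the department columns become NULL. Walk through each employee:
  - employee 1 (Yara): dept_id=2 -> matches Design
  - employee 2 (Tina): dept_id=NULL, no match -> kept with NULL
  - employee 3 (Quinn): dept_id=3 -> matches Product
  - employee 4 (Rosa): dept_id=1 -> matches Finance
All 4 rows appear; 1 has NULL department.

SQL:
SELECT a.name, b.name AS department
FROM employees a
LEFT JOIN departments b ON a.dept_id = b.id

Result:
name  | department
------+-----------
Yara  | Design    
Tina  | NULL      
Quinn | Product   
Rosa  | Finance   


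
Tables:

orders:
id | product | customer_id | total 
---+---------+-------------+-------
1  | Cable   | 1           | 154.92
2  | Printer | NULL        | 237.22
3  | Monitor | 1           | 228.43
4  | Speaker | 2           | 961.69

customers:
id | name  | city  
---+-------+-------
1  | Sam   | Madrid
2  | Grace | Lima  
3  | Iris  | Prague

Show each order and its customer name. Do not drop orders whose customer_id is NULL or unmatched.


LEFT JOIN keeps every row from orders (the left table); where customer_id has no match in customers, the customer columns become NULL. Walk through each order:
  - order 1 (Cable): customer_id=1 -> matches Sam
  - order 2 (Printer): customer_id=NULL, no match -> kept with NULL
  - order 3 (Monitor): customer_id=1 -> matches Sam
  - order 4 (Speaker): customer_id=2 -> matches Grace
All 4 rows appear; 1 has NULL customer.

SQL:
SELECT a.product, b.name AS customer
FROM orders a
LEFT JOIN customers b ON a.customer_id = b.id

Result:
product | customer
--------+---------
Cable   | Sam     
Printer | NULL    
Monitor | Sam     
Speaker | Grace   


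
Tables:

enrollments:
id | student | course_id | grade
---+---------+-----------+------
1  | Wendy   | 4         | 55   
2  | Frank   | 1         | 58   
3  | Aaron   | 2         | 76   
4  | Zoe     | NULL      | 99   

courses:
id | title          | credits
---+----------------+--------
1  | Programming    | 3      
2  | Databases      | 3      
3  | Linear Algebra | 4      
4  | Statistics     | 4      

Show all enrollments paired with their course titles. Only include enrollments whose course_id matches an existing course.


INNER JOIN keeps only enrollments rows whose course_id matches an id in courses. Walk through each enrollment:
  - enrollment 1 (Wendy): course_id=4 -> matches Statistics
  - enrollment 2 (Frank): course_id=1 -> matches Programming
  - enrollment 3 (Aaron): course_id=2 -> matches Databases
  - enrollment 4 (Zoe): course_id=NULL, no match -> dropped
So 1 of 4 rows is dropped.

SQL:
SELECT a.student, b.title AS course
FROM enrollments a
INNER JOIN courses b ON a.course_id = b.id

Result:
student | course     
--------+------------
Wendy   | Statistics 
Frank   | Programming
Aaron   | Databases  


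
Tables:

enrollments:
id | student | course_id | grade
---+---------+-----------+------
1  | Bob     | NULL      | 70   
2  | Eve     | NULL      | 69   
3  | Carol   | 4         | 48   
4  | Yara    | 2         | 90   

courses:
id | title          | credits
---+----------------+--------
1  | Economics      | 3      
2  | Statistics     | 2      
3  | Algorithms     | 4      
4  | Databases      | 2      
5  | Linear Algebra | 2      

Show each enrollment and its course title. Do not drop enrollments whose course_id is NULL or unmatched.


LEFT JOIN keeps every row from enrollments (the left table); where course_id has no match in courses, the course columns become NULL. Walk through each enrollment:
  - enrollment 1 (Bob): course_id=NULL, no match -> kept with NULL
  - enrollment 2 (Eve): course_id=NULL, no match -> kept with NULL
  - enrollment 3 (Carol): course_id=4 -> matches Databases
  - enrollment 4 (Yara): course_id=2 -> matches Statistics
All 4 rows appear; 2 have NULL course.

SQL:
SELECT a.student, b.title AS course
FROM enrollments a
LEFT JOIN courses b ON a.course_id = b.id

Result:
student | course    
--------+-----------
Bob     | NULL      
Eve     | NULL      
Carol   | Databases 
Yara    | Statistics


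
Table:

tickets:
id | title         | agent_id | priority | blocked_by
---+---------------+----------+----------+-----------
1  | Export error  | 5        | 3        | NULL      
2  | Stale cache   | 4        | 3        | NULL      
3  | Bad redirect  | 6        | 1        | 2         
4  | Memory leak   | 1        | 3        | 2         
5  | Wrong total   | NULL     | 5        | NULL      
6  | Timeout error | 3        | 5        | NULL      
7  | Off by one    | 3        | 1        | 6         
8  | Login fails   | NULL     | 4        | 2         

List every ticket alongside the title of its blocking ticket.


This is a self-join: tickets is joined to a second copy of itself, matching each row's blocked_by to another row's id. Use LEFT JOIN so rows with blocked_by=NULL are kept.
  - ticket 1 (Export error): blocked_by=NULL -> NULL
  - ticket 2 (Stale cache): blocked_by=NULL -> NULL
  - ticket 3 (Bad redirect): blocked_by=2 -> Stale cache
  - ticket 4 (Memory leak): blocked_by=2 -> Stale cache
  - ticket 5 (Wrong total): blocked_by=NULL -> NULL
  - ticket 6 (Timeout error): blocked_by=NULL -> NULL
  - ticket 7 (Off by one): blocked_by=6 -> Timeout error
  - ticket 8 (Login fails): blocked_by=2 -> Stale cache

SQL:
SELECT a.title AS item, b.title AS blocked_by
FROM tickets a
LEFT JOIN tickets b ON a.blocked_by = b.id

Result:
item          | blocked_by   
--------------+--------------
Export error  | NULL         
Stale cache   | NULL         
Bad redirect  | Stale cache  
Memory leak   | Stale cache  
Wrong total   | NULL         
Timeout error | NULL         
Off by one    | Timeout error
Login fails   | Stale cache  


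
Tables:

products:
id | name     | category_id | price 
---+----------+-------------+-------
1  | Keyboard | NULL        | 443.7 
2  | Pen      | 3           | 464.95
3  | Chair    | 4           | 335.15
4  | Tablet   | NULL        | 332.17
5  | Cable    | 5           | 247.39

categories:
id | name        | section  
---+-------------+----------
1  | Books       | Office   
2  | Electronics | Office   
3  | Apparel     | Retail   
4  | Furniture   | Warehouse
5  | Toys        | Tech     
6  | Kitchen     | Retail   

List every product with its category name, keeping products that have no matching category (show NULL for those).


LEFT JOIN keeps every row from products (the left table); where category_id has no match in categories, the category columns become NULL. Walk through each product:
  - product 1 (Keyboard): category_id=NULL, no match -> kept with NULL
  - product 2 (Pen): category_id=3 -> matches Apparel
  - product 3 (Chair): category_id=4 -> matches Furniture
  - product 4 (Tablet): category_id=NULL, no match -> kept with NULL
  - product 5 (Cable): category_id=5 -> matches Toys
All 5 rows appear; 2 have NULL category.

SQL:
SELECT a.name, b.name AS category
FROM products a
LEFT JOIN categories b ON a.category_id = b.id

Result:
name     | category 
---------+----------
Keyboard | NULL     
Pen      | Apparel  
Chair    | Furniture
Tablet   | NULL     
Cable    | Toys     


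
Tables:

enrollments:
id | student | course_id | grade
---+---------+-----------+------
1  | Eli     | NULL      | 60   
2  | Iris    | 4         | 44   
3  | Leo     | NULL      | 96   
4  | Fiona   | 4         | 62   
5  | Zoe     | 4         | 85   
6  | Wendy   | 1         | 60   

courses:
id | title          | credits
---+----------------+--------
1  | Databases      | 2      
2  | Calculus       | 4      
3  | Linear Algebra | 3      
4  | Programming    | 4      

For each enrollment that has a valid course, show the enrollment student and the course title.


INNER JOIN keeps only enrollments rows whose course_id matches an id in courses. Walk through each enrollment:
  - enrollment 1 (Eli): course_id=NULL, no match -> dropped
  - enrollment 2 (Iris): course_id=4 -> matches Programming
  - enrollment 3 (Leo): course_id=NULL, no match -> dropped
  - enrollment 4 (Fiona): course_id=4 -> matches Programming
  - enrollment 5 (Zoe): course_id=4 -> matches Programming
  - enrollment 6 (Wendy): course_id=1 -> matches Databases
So 2 of 6 rows are dropped.

SQL:
SELECT a.student, b.title AS course
FROM enrollments a
INNER JOIN courses b ON a.course_id = b.id

Result:
student | course     
--------+------------
Iris    | Programming
Fiona   | Programming
Zoe     | Programming
Wendy   | Databases  


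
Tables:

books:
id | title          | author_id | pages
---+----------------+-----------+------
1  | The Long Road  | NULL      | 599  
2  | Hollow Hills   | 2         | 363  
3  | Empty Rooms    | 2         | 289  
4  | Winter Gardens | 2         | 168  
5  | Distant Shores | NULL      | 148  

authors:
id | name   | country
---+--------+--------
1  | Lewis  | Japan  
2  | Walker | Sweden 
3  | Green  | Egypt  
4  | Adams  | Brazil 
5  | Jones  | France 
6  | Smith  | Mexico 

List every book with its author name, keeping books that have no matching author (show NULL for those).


LEFT JOIN keeps every row from books (the left table); where author_id has no match in authors, the author columns become NULL. Walk through each book:
  - book 1 (The Long Road): author_id=NULL, no match -> kept with NULL
  - book 2 (Hollow Hills): author_id=2 -> matches Walker
  - book 3 (Empty Rooms): author_id=2 -> matches Walker
  - book 4 (Winter Gardens): author_id=2 -> matches Walker
  - book 5 (Distant Shores): author_id=NULL, no match -> kept with NULL
All 5 rows appear; 2 have NULL author.

SQL:
SELECT a.title, b.name AS author
FROM books a
LEFT JOIN authors b ON a.author_id = b.id

Result:
title          | author
---------------+-------
The Long Road  | NULL  
Hollow Hills   | Walker
Empty Rooms    | Walker
Winter Gardens | Walker
Distant Shores | NULL  


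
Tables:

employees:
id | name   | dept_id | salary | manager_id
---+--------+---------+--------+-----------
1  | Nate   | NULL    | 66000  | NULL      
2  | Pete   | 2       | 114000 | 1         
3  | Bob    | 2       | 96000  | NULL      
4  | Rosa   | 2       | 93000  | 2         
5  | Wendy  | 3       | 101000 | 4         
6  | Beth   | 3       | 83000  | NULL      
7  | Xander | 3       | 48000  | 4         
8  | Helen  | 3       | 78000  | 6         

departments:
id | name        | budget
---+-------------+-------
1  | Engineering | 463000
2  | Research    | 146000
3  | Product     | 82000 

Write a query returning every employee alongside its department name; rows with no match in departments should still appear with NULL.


LEFT JOIN keeps every row from employees (the left table); where dept_id has no match in departments, the department columns become NULL. Walk through each employee:
  - employee 1 (Nate): dept_id=NULL, no match -> kept with NULL
  - employee 2 (Pete): dept_id=2 -> matches Research
  - employee 3 (Bob): dept_id=2 -> matches Research
  - employee 4 (Rosa): dept_id=2 -> matches Research
  - employee 5 (Wendy): dept_id=3 -> matches Product
  - employee 6 (Beth): dept_id=3 -> matches Product
  - employee 7 (Xander): dept_id=3 -> matches Product
  - employee 8 (Helen): dept_id=3 -> matches Product
All 8 rows appear; 1 has NULL department.

SQL:
SELECT a.name, b.name AS department
FROM employees a
LEFT JOIN departments b ON a.dept_id = b.id

Result:
name   | department
-------+-----------
Nate   | NULL      
Pete   | Research  
Bob    | Research  
Rosa   | Research  
Wendy  | Product   
Beth   | Product   
Xander | Product   
Helen  | Product   


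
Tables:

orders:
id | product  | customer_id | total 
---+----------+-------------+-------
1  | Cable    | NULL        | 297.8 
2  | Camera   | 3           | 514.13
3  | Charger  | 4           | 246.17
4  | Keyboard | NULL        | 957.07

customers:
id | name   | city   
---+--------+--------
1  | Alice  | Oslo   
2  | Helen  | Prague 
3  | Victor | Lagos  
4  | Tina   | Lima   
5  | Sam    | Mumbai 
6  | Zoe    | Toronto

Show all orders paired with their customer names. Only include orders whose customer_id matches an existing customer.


INNER JOIN keeps only orders rows whose customer_id matches an id in customers. Walk through each order:
  - order 1 (Cable): customer_id=NULL, no match -> dropped
  - order 2 (Camera): customer_id=3 -> matches Victor
  - order 3 (Charger): customer_id=4 -> matches Tina
  - order 4 (Keyboard): customer_id=NULL, no match -> dropped
So 2 of 4 rows are dropped.

SQL:
SELECT a.product, b.name AS customer
FROM orders a
INNER JOIN customers b ON a.customer_id = b.id

Result:
product | customer
--------+---------
Camera  | Victor  
Charger | Tina    


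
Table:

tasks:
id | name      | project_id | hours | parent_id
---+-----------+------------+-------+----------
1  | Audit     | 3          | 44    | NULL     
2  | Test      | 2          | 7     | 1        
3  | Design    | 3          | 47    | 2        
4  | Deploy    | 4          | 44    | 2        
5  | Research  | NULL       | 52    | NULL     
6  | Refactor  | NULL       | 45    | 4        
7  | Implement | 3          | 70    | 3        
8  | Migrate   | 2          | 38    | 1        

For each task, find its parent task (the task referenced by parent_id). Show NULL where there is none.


This is a self-join: tasks is joined to a second copy of itself, matching each row's parent_id to another row's id. Use LEFT JOIN so rows with parent_id=NULL are kept.
  - task 1 (Audit): parent_id=NULL -> NULL
  - task 2 (Test): parent_id=1 -> Audit
  - task 3 (Design): parent_id=2 -> Test
  - task 4 (Deploy): parent_id=2 -> Test
  - task 5 (Research): parent_id=NULL -> NULL
  - task 6 (Refactor): parent_id=4 -> Deploy
  - task 7 (Implement): parent_id=3 -> Design
  - task 8 (Migrate): parent_id=1 -> Audit

SQL:
SELECT a.name AS item, b.name AS parent
FROM tasks a
LEFT JOIN tasks b ON a.parent_id = b.id

Result:
item      | parent
----------+-------
Audit     | NULL  
Test      | Audit 
Design    | Test  
Deploy    | Test  
Research  | NULL  
Refactor  | Deploy
Implement | Design
Migrate   | Audit 


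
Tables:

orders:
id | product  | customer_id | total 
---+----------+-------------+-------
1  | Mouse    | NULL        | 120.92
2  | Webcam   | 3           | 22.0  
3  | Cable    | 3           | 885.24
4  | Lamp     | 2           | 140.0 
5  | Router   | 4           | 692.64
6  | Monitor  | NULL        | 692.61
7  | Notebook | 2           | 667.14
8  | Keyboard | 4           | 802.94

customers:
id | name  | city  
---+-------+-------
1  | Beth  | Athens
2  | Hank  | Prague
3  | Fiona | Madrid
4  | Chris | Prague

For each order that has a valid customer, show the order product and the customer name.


INNER JOIN keeps only orders rows whose customer_id matches an id in customers. Walk through each order:
  - order 1 (Mouse): customer_id=NULL, no match -> dropped
  - order 2 (Webcam): customer_id=3 -> matches Fiona
  - order 3 (Cable): customer_id=3 -> matches Fiona
  - order 4 (Lamp): customer_id=2 -> matches Hank
  - order 5 (Router): customer_id=4 -> matches Chris
  - order 6 (Monitor): customer_id=NULL, no match -> dropped
  - order 7 (Notebook): customer_id=2 -> matches Hank
  - order 8 (Keyboard): customer_id=4 -> matches Chris
So 2 of 8 rows are dropped.

SQL:
SELECT a.product, b.name AS customer
FROM orders a
INNER JOIN customers b ON a.customer_id = b.id

Result:
product  | customer
---------+---------
Webcam   | Fiona   
Cable    | Fiona   
Lamp     | Hank    
Router   | Chris   
Notebook | Hank    
Keyboard | Chris   


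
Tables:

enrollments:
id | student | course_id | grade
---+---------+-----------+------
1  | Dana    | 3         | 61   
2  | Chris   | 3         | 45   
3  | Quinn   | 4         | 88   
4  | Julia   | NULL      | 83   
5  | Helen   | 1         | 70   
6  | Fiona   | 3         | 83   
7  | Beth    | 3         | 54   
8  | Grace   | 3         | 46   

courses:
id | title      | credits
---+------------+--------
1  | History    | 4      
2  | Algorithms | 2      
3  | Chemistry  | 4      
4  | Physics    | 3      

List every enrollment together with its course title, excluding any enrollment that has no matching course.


INNER JOIN keeps only enrollments rows whose course_id matches an id in courses. Walk through each enrollment:
  - enrollment 1 (Dana): course_id=3 -> matches Chemistry
  - enrollment 2 (Chris): course_id=3 -> matches Chemistry
  - enrollment 3 (Quinn): course_id=4 -> matches Physics
  - enrollment 4 (Julia): course_id=NULL, no match -> dropped
  - enrollment 5 (Helen): course_id=1 -> matches History
  - enrollment 6 (Fiona): course_id=3 -> matches Chemistry
  - enrollment 7 (Beth): course_id=3 -> matches Chemistry
  - enrollment 8 (Grace): course_id=3 -> matches Chemistry
So 1 of 8 rows is dropped.

SQL:
SELECT a.student, b.title AS course
FROM enrollments a
INNER JOIN courses b ON a.course_id = b.id

Result:
student | course   
--------+----------
Dana    | Chemistry
Chris   | Chemistry
Quinn   | Physics  
Helen   | History  
Fiona   | Chemistry
Beth    | Chemistry
Grace   | Chemistry


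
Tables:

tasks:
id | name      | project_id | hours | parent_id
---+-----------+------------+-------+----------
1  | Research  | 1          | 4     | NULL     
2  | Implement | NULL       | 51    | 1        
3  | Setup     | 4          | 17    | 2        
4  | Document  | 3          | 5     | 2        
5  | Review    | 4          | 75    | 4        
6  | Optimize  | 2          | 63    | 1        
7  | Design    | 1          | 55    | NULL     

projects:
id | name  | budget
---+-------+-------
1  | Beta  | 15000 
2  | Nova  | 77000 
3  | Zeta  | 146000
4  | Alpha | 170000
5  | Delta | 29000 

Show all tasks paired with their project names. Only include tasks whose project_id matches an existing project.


INNER JOIN keeps only tasks rows whose project_id matches an id in projects. Walk through each task:
  - task 1 (Research): project_id=1 -> matches Beta
  - task 2 (Implement): project_id=NULL, no match -> dropped
  - task 3 (Setup): project_id=4 -> matches Alpha
  - task 4 (Document): project_id=3 -> matches Zeta
  - task 5 (Review): project_id=4 -> matches Alpha
  - task 6 (Optimize): project_id=2 -> matches Nova
  - task 7 (Design): project_id=1 -> matches Beta
So 1 of 7 rows is dropped.

SQL:
SELECT a.name, b.name AS project
FROM tasks a
INNER JOIN projects b ON a.project_id = b.id

Result:
name     | project
---------+--------
Research | Beta   
Setup    | Alpha  
Document | Zeta   
Review   | Alpha  
Optimize | Nova   
Design   | Beta   


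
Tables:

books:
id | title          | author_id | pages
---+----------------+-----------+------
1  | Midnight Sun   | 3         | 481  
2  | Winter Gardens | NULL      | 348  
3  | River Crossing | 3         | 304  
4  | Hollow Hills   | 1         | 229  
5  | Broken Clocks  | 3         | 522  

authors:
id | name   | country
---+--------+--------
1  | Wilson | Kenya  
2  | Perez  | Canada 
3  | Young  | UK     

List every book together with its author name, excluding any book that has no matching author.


INNER JOIN keeps only books rows whose author_id matches an id in authors. Walk through each book:
  - book 1 (Midnight Sun): author_id=3 -> matches Young
  - book 2 (Winter Gardens): author_id=NULL, no match -> dropped
  - book 3 (River Crossing): author_id=3 -> matches Young
  - book 4 (Hollow Hills): author_id=1 -> matches Wilson
  - book 5 (Broken Clocks): author_id=3 -> matches Young
So 1 of 5 rows is dropped.

SQL:
SELECT a.title, b.name AS author
FROM books a
INNER JOIN authors b ON a.author_id = b.id

Result:
title          | author
---------------+-------
Midnight Sun   | Young 
River Crossing | Young 
Hollow Hills   | Wilson
Broken Clocks  | Young 


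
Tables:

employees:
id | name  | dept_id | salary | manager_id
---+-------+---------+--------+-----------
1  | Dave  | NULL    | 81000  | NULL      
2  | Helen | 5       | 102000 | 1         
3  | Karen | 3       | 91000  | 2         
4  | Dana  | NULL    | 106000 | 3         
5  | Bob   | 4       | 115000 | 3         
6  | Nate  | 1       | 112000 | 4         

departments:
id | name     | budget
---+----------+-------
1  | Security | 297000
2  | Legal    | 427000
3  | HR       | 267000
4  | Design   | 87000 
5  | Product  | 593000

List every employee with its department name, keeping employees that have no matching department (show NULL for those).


LEFT JOIN keeps every row from employees (the left table); where dept_id has no match in departments, the department columns become NULL. Walk through each employee:
  - employee 1 (Dave): dept_id=NULL, no match -> kept with NULL
  - employee 2 (Helen): dept_id=5 -> matches Product
  - employee 3 (Karen): dept_id=3 -> matches HR
  - employee 4 (Dana): dept_id=NULL, no match -> kept with NULL
  - employee 5 (Bob): dept_id=4 -> matches Design
  - employee 6 (Nate): dept_id=1 -> matches Security
All 6 rows appear; 2 have NULL department.

SQL:
SELECT a.name, b.name AS department
FROM employees a
LEFT JOIN departments b ON a.dept_id = b.id

Result:
name  | department
------+-----------
Dave  | NULL      
Helen | Product   
Karen | HR        
Dana  | NULL      
Bob   | Design    
Nate  | Security  


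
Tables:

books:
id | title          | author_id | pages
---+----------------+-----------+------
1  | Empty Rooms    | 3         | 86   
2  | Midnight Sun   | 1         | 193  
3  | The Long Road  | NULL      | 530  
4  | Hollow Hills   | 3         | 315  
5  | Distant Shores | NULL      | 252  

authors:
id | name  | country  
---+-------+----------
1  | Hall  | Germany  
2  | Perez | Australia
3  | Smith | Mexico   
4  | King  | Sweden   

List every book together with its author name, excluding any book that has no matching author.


INNER JOIN keeps only books rows whose author_id matches an id in authors. Walk through each book:
  - book 1 (Empty Rooms): author_id=3 -> matches Smith
  - book 2 (Midnight Sun): author_id=1 -> matches Hall
  - book 3 (The Long Road): author_id=NULL, no match -> dropped
  - book 4 (Hollow Hills): author_id=3 -> matches Smith
  - book 5 (Distant Shores): author_id=NULL, no match -> dropped
So 2 of 5 rows are dropped.

SQL:
SELECT a.title, b.name AS author
FROM books a
INNER JOIN authors b ON a.author_id = b.id

Result:
title        | author
-------------+-------
Empty Rooms  | Smith 
Midnight Sun | Hall  
Hollow Hills | Smith 


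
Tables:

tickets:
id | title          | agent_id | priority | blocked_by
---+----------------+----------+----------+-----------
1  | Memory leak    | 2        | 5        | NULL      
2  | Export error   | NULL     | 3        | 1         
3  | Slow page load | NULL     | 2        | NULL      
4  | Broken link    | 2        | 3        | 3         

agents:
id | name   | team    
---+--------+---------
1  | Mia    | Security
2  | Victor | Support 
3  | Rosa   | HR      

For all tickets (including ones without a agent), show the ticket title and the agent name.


LEFT JOIN keeps every row from tickets (the left table); where agent_id has no match in agents, the agent columns become NULL. Walk through each ticket:
  - ticket 1 (Memory leak): agent_id=2 -> matches Victor
  - ticket 2 (Export error): agent_id=NULL, no match -> kept with NULL
  - ticket 3 (Slow page load): agent_id=NULL, no match -> kept with NULL
  - ticket 4 (Broken link): agent_id=2 -> matches Victor
All 4 rows appear; 2 have NULL agent.

SQL:
SELECT a.title, b.name AS agent
FROM tickets a
LEFT JOIN agents b ON a.agent_id = b.id

Result:
title          | agent 
---------------+-------
Memory leak    | Victor
Export error   | NULL  
Slow page load | NULL  
Broken link    | Victor


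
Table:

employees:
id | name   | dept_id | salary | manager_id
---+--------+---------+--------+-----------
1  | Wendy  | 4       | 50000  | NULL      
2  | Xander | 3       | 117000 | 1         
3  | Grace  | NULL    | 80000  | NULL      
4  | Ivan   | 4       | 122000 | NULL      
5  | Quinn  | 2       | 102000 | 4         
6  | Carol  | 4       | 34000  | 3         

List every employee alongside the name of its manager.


This is a self-join: employees is joined to a second copy of itself, matching each row's manager_id to another row's id. Use LEFT JOIN so rows with manager_id=NULL are kept.
  - employee 1 (Wendy): manager_id=NULL -> NULL
  - employee 2 (Xander): manager_id=1 -> Wendy
  - employee 3 (Grace): manager_id=NULL -> NULL
  - employee 4 (Ivan): manager_id=NULL -> NULL
  - employee 5 (Quinn): manager_id=4 -> Ivan
  - employee 6 (Carol): manager_id=3 -> Grace

SQL:
SELECT a.name AS item, b.name AS manager
FROM employees a
LEFT JOIN employees b ON a.manager_id = b.id

Result:
item   | manager
-------+--------
Wendy  | NULL   
Xander | Wendy  
Grace  | NULL   
Ivan   | NULL   
Quinn  | Ivan   
Carol  | Grace  
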